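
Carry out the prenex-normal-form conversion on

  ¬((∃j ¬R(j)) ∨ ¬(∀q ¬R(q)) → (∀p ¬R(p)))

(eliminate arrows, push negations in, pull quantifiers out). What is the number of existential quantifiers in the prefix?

3

Rewrite implications/biconditionals: A → B as ¬A ∨ B.
  ¬(¬((∃j ¬R(j)) ∨ ¬(∀q ¬R(q))) ∨ (∀p ¬R(p)))
Push ¬ through the quantifiers and connectives to reach negation normal form:
  ((∃j ¬R(j)) ∨ (∃q R(q))) ∧ (∃p R(p))
Pull the quantifiers to the front (each side's bound variable is not free in the other side):
  ∃j ∃q ∃p ((¬R(j) ∨ R(q)) ∧ R(p))
The prefix is ∃j ∃q ∃p: 0 universal, 3 existential.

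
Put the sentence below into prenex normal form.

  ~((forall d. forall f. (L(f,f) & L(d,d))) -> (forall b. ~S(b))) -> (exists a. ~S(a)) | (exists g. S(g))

exists d. exists f. forall b. exists a. exists g. (~L(f,f) | ~L(d,d) | ~S(b) | ~S(a) | S(g))

Rewrite implications/biconditionals: A → B as ¬A ∨ B.
  ~~(~(forall d. forall f. (L(f,f) & L(d,d))) | (forall b. ~S(b))) | (exists a. ~S(a)) | (exists g. S(g))
Move each ¬ inward, flipping quantifiers it crosses:
  (exists d. exists f. (~L(f,f) | ~L(d,d))) | (forall b. ~S(b)) | (exists a. ~S(a)) | (exists g. S(g))
Pull the quantifiers to the front (each side's bound variable is not free in the other side):
  exists d. exists f. forall b. exists a. exists g. (~L(f,f) | ~L(d,d) | ~S(b) | ~S(a) | S(g))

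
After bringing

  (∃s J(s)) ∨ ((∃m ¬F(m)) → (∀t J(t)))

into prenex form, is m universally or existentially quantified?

Rewrite implications/biconditionals: A → B as ¬A ∨ B.
  (∃s J(s)) ∨ ¬(∃m ¬F(m)) ∨ (∀t J(t))
Push ¬ through the quantifiers and connectives to reach negation normal form:
  (∃s J(s)) ∨ (∀m F(m)) ∨ (∀t J(t))
Finally move all quantifiers to the prefix:
  ∃s ∀m ∀t (J(s) ∨ F(m) ∨ J(t))
The quantifier ∃m sits under an odd number of negations (counting the antecedent side of each →), so it flips to ∀m.

universal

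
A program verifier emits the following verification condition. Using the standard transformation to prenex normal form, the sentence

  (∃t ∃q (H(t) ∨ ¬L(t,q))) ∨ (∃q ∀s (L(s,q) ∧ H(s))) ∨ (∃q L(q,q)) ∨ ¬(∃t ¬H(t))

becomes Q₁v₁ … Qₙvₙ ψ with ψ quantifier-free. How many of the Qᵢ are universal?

Move each ¬ inward, flipping quantifiers it crosses:
  (∃t ∃q (H(t) ∨ ¬L(t,q))) ∨ (∃q ∀s (L(s,q) ∧ H(s))) ∨ (∃q L(q,q)) ∨ (∀t H(t))
Standardize variables apart so no two quantifiers bind the same name: q↦z, q↦p, t↦w.
  (∃t ∃q (H(t) ∨ ¬L(t,q))) ∨ (∃z ∀s (L(s,z) ∧ H(s))) ∨ (∃p L(p,p)) ∨ (∀w H(w))
Finally move all quantifiers to the prefix:
  ∃t ∃q ∃z ∀s ∃p ∀w (H(t) ∨ ¬L(t,q) ∨ L(s,z) ∧ H(s) ∨ L(p,p) ∨ H(w))
The prefix is ∃t ∃q ∃z ∀s ∃p ∀w: 2 universal, 4 existential.

2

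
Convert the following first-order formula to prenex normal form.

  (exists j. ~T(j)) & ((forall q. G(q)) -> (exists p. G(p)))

First replace A → B with ¬A ∨ B.
  (exists j. ~T(j)) & (~(forall q. G(q)) | (exists p. G(p)))
Drive negations inward (¬∀x A ≡ ∃x ¬A, ¬∃x A ≡ ∀x ¬A, De Morgan for ∧/∨):
  (exists j. ~T(j)) & ((exists q. ~G(q)) | (exists p. G(p)))
All bound variables are already distinct, so no renaming is needed.
Pull the quantifiers to the front (each side's bound variable is not free in the other side):
  exists j. exists q. exists p. (~T(j) & (~G(q) | G(p)))

exists j. exists q. exists p. (~T(j) & (~G(q) | G(p)))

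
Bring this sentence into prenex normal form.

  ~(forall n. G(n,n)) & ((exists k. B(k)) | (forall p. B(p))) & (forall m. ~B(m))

Push ¬ through the quantifiers and connectives to reach negation normal form:
  (exists n. ~G(n,n)) & ((exists k. B(k)) | (forall p. B(p))) & (forall m. ~B(m))
All bound variables are already distinct, so no renaming is needed.
Pull the quantifiers to the front (each side's bound variable is not free in the other side):
  exists n. exists k. forall p. forall m. (~G(n,n) & (B(k) | B(p)) & ~B(m))

exists n. exists k. forall p. forall m. (~G(n,n) & (B(k) | B(p)) & ~B(m))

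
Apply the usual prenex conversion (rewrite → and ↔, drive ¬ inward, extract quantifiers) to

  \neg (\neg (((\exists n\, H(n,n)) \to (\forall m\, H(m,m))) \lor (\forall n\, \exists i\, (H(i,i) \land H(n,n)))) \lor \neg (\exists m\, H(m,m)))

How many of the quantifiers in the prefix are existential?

2

Eliminate → and ↔ using ¬ and ∨.
  \neg (\neg (\neg (\exists n\, H(n,n)) \lor (\forall m\, H(m,m)) \lor (\forall n\, \exists i\, (H(i,i) \land H(n,n)))) \lor \neg (\exists m\, H(m,m)))
Move each ¬ inward, flipping quantifiers it crosses:
  ((\forall n\, \neg H(n,n)) \lor (\forall m\, H(m,m)) \lor (\forall n\, \exists i\, (H(i,i) \land H(n,n)))) \land (\exists m\, H(m,m))
Standardize variables apart so no two quantifiers bind the same name: n↦b, m↦q.
  ((\forall n\, \neg H(n,n)) \lor (\forall m\, H(m,m)) \lor (\forall b\, \exists i\, (H(i,i) \land H(b,b)))) \land (\exists q\, H(q,q))
Pull the quantifiers to the front (each side's bound variable is not free in the other side):
  \forall n\, \forall m\, \forall b\, \exists i\, \exists q\, ((\neg H(n,n) \lor H(m,m) \lor H(i,i) \land H(b,b)) \land H(q,q))
The prefix is \forall n \forall m \forall b \exists i \exists q: 3 universal, 2 existential.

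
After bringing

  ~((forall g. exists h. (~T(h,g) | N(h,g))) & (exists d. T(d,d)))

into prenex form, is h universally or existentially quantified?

Move each ¬ inward, flipping quantifiers it crosses:
  (exists g. forall h. (T(h,g) & ~N(h,g))) | (forall d. ~T(d,d))
Extract every quantifier outward, since the variables are now distinct and don't occur free across branches:
  exists g. forall h. forall d. (T(h,g) & ~N(h,g) | ~T(d,d))
The quantifier exists h sits under an odd number of negations, so it flips to forall h.

universal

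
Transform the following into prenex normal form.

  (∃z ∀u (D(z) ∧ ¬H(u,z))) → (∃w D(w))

∀z ∃u ∃w (¬D(z) ∨ H(u,z) ∨ D(w))

Rewrite implications/biconditionals: A → B as ¬A ∨ B.
  ¬(∃z ∀u (D(z) ∧ ¬H(u,z))) ∨ (∃w D(w))
Push ¬ through the quantifiers and connectives to reach negation normal form:
  (∀z ∃u (¬D(z) ∨ H(u,z))) ∨ (∃w D(w))
All bound variables are already distinct, so no renaming is needed.
Finally move all quantifiers to the prefix:
  ∀z ∃u ∃w (¬D(z) ∨ H(u,z) ∨ D(w))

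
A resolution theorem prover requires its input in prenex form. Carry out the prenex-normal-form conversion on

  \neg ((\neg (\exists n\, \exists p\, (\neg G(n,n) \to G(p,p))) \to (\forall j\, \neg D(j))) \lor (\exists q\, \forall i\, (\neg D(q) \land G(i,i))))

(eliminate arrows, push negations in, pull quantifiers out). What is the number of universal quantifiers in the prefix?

First replace A → B with ¬A ∨ B.
  \neg (\neg \neg (\exists n\, \exists p\, (\neg \neg G(n,n) \lor G(p,p))) \lor (\forall j\, \neg D(j)) \lor (\exists q\, \forall i\, (\neg D(q) \land G(i,i))))
Push ¬ through the quantifiers and connectives to reach negation normal form:
  (\forall n\, \forall p\, (\neg G(n,n) \land \neg G(p,p))) \land (\exists j\, D(j)) \land (\forall q\, \exists i\, (D(q) \lor \neg G(i,i)))
All bound variables are already distinct, so no renaming is needed.
Extract every quantifier outward, since the variables are now distinct and don't occur free across branches:
  \forall n\, \forall p\, \exists j\, \forall q\, \exists i\, (\neg G(n,n) \land \neg G(p,p) \land D(j) \land (D(q) \lor \neg G(i,i)))
The prefix is \forall n \forall p \exists j \forall q \exists i: 3 universal, 2 existential.

3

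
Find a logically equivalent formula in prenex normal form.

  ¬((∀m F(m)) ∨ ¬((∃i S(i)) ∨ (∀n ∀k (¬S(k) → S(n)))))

Eliminate → and ↔ using ¬ and ∨.
  ¬((∀m F(m)) ∨ ¬((∃i S(i)) ∨ (∀n ∀k (¬¬S(k) ∨ S(n)))))
Push ¬ through the quantifiers and connectives to reach negation normal form:
  (∃m ¬F(m)) ∧ ((∃i S(i)) ∨ (∀n ∀k (S(k) ∨ S(n))))
All bound variables are already distinct, so no renaming is needed.
Finally move all quantifiers to the prefix:
  ∃m ∃i ∀n ∀k (¬F(m) ∧ (S(i) ∨ S(k) ∨ S(n)))

∃m ∃i ∀n ∀k (¬F(m) ∧ (S(i) ∨ S(k) ∨ S(n)))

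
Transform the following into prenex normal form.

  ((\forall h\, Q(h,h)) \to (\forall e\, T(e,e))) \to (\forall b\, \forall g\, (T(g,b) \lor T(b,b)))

\forall h\, \exists e\, \forall b\, \forall g\, (Q(h,h) \land \neg T(e,e) \lor T(g,b) \lor T(b,b))

Eliminate → and ↔ using ¬ and ∨.
  \neg (\neg (\forall h\, Q(h,h)) \lor (\forall e\, T(e,e))) \lor (\forall b\, \forall g\, (T(g,b) \lor T(b,b)))
Push ¬ through the quantifiers and connectives to reach negation normal form:
  (\forall h\, Q(h,h)) \land (\exists e\, \neg T(e,e)) \lor (\forall b\, \forall g\, (T(g,b) \lor T(b,b)))
All bound variables are already distinct, so no renaming is needed.
Finally move all quantifiers to the prefix:
  \forall h\, \exists e\, \forall b\, \forall g\, (Q(h,h) \land \neg T(e,e) \lor T(g,b) \lor T(b,b))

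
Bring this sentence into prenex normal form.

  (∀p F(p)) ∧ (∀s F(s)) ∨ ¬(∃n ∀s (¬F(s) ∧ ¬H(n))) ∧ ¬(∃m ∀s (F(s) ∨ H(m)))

Push ¬ through the quantifiers and connectives to reach negation normal form:
  (∀p F(p)) ∧ (∀s F(s)) ∨ (∀n ∃s (F(s) ∨ H(n))) ∧ (∀m ∃s (¬F(s) ∧ ¬H(m)))
Rename bound variables to avoid capture: s↦w, s↦c.
  (∀p F(p)) ∧ (∀s F(s)) ∨ (∀n ∃w (F(w) ∨ H(n))) ∧ (∀m ∃c (¬F(c) ∧ ¬H(m)))
Finally move all quantifiers to the prefix:
  ∀p ∀s ∀n ∃w ∀m ∃c (F(p) ∧ F(s) ∨ (F(w) ∨ H(n)) ∧ ¬F(c) ∧ ¬H(m))

∀p ∀s ∀n ∃w ∀m ∃c (F(p) ∧ F(s) ∨ (F(w) ∨ H(n)) ∧ ¬F(c) ∧ ¬H(m))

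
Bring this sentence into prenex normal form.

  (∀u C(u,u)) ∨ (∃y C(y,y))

∀u ∃y (C(u,u) ∨ C(y,y))

Pull the quantifiers to the front (each side's bound variable is not free in the other side):
  ∀u ∃y (C(u,u) ∨ C(y,y))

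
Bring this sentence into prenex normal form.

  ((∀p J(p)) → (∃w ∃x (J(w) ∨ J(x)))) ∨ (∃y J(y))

∃p ∃w ∃x ∃y (¬J(p) ∨ J(w) ∨ J(x) ∨ J(y))

Eliminate → and ↔ using ¬ and ∨.
  ¬(∀p J(p)) ∨ (∃w ∃x (J(w) ∨ J(x))) ∨ (∃y J(y))
Move each ¬ inward, flipping quantifiers it crosses:
  (∃p ¬J(p)) ∨ (∃w ∃x (J(w) ∨ J(x))) ∨ (∃y J(y))
All bound variables are already distinct, so no renaming is needed.
Pull the quantifiers to the front (each side's bound variable is not free in the other side):
  ∃p ∃w ∃x ∃y (¬J(p) ∨ J(w) ∨ J(x) ∨ J(y))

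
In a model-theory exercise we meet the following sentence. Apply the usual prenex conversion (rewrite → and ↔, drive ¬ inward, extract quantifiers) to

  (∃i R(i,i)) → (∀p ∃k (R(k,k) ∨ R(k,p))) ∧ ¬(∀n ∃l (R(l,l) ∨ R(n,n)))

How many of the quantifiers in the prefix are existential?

2

First replace A → B with ¬A ∨ B.
  ¬(∃i R(i,i)) ∨ (∀p ∃k (R(k,k) ∨ R(k,p))) ∧ ¬(∀n ∃l (R(l,l) ∨ R(n,n)))
Push ¬ through the quantifiers and connectives to reach negation normal form:
  (∀i ¬R(i,i)) ∨ (∀p ∃k (R(k,k) ∨ R(k,p))) ∧ (∃n ∀l (¬R(l,l) ∧ ¬R(n,n)))
All bound variables are already distinct, so no renaming is needed.
Extract every quantifier outward, since the variables are now distinct and don't occur free across branches:
  ∀i ∀p ∃k ∃n ∀l (¬R(i,i) ∨ (R(k,k) ∨ R(k,p)) ∧ ¬R(l,l) ∧ ¬R(n,n))
The prefix is ∀i ∀p ∃k ∃n ∀l: 3 universal, 2 existential.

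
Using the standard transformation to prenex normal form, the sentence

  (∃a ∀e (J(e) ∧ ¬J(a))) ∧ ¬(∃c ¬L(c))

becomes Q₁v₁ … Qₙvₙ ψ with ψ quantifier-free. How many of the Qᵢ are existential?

Move each ¬ inward, flipping quantifiers it crosses:
  (∃a ∀e (J(e) ∧ ¬J(a))) ∧ (∀c L(c))
All bound variables are already distinct, so no renaming is needed.
Extract every quantifier outward, since the variables are now distinct and don't occur free across branches:
  ∃a ∀e ∀c (J(e) ∧ ¬J(a) ∧ L(c))
The prefix is ∃a ∀e ∀c: 2 universal, 1 existential.

1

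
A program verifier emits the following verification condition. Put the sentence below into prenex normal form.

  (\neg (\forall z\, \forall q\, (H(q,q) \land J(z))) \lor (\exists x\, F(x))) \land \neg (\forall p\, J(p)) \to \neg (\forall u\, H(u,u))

Rewrite implications/biconditionals: A → B as ¬A ∨ B.
  \neg ((\neg (\forall z\, \forall q\, (H(q,q) \land J(z))) \lor (\exists x\, F(x))) \land \neg (\forall p\, J(p))) \lor \neg (\forall u\, H(u,u))
Move each ¬ inward, flipping quantifiers it crosses:
  (\forall z\, \forall q\, (H(q,q) \land J(z))) \land (\forall x\, \neg F(x)) \lor (\forall p\, J(p)) \lor (\exists u\, \neg H(u,u))
Pull the quantifiers to the front (each side's bound variable is not free in the other side):
  \forall z\, \forall q\, \forall x\, \forall p\, \exists u\, (H(q,q) \land J(z) \land \neg F(x) \lor J(p) \lor \neg H(u,u))

\forall z\, \forall q\, \forall x\, \forall p\, \exists u\, (H(q,q) \land J(z) \land \neg F(x) \lor J(p) \lor \neg H(u,u))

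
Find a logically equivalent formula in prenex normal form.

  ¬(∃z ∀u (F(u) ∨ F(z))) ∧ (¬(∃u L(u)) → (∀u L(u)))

∀z ∃u ∃s ∀x (¬F(u) ∧ ¬F(z) ∧ (L(s) ∨ L(x)))

Rewrite implications/biconditionals: A → B as ¬A ∨ B.
  ¬(∃z ∀u (F(u) ∨ F(z))) ∧ (¬¬(∃u L(u)) ∨ (∀u L(u)))
Drive negations inward (¬∀x A ≡ ∃x ¬A, ¬∃x A ≡ ∀x ¬A, De Morgan for ∧/∨):
  (∀z ∃u (¬F(u) ∧ ¬F(z))) ∧ ((∃u L(u)) ∨ (∀u L(u)))
Standardize variables apart so no two quantifiers bind the same name: u↦s, u↦x.
  (∀z ∃u (¬F(u) ∧ ¬F(z))) ∧ ((∃s L(s)) ∨ (∀x L(x)))
Pull the quantifiers to the front (each side's bound variable is not free in the other side):
  ∀z ∃u ∃s ∀x (¬F(u) ∧ ¬F(z) ∧ (L(s) ∨ L(x)))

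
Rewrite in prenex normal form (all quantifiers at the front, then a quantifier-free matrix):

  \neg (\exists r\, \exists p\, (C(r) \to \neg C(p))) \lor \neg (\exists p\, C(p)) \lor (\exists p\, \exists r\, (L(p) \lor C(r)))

Rewrite implications/biconditionals: A → B as ¬A ∨ B.
  \neg (\exists r\, \exists p\, (\neg C(r) \lor \neg C(p))) \lor \neg (\exists p\, C(p)) \lor (\exists p\, \exists r\, (L(p) \lor C(r)))
Push ¬ through the quantifiers and connectives to reach negation normal form:
  (\forall r\, \forall p\, (C(r) \land C(p))) \lor (\forall p\, \neg C(p)) \lor (\exists p\, \exists r\, (L(p) \lor C(r)))
Rename bound variables to avoid capture: p↦z, p↦b, r↦y.
  (\forall r\, \forall p\, (C(r) \land C(p))) \lor (\forall z\, \neg C(z)) \lor (\exists b\, \exists y\, (L(b) \lor C(y)))
Pull the quantifiers to the front (each side's bound variable is not free in the other side):
  \forall r\, \forall p\, \forall z\, \exists b\, \exists y\, (C(r) \land C(p) \lor \neg C(z) \lor L(b) \lor C(y))

\forall r\, \forall p\, \forall z\, \exists b\, \exists y\, (C(r) \land C(p) \lor \neg C(z) \lor L(b) \lor C(y))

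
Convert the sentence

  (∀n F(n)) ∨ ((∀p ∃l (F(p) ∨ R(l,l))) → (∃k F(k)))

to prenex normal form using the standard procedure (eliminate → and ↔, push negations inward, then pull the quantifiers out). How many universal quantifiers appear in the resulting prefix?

Rewrite implications/biconditionals: A → B as ¬A ∨ B.
  (∀n F(n)) ∨ ¬(∀p ∃l (F(p) ∨ R(l,l))) ∨ (∃k F(k))
Push ¬ through the quantifiers and connectives to reach negation normal form:
  (∀n F(n)) ∨ (∃p ∀l (¬F(p) ∧ ¬R(l,l))) ∨ (∃k F(k))
All bound variables are already distinct, so no renaming is needed.
Extract every quantifier outward, since the variables are now distinct and don't occur free across branches:
  ∀n ∃p ∀l ∃k (F(n) ∨ ¬F(p) ∧ ¬R(l,l) ∨ F(k))
The prefix is ∀n ∃p ∀l ∃k: 2 universal, 2 existential.

2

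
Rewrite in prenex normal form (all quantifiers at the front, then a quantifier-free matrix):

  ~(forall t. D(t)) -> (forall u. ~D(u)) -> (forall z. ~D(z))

forall t. exists u. forall z. (D(t) | D(u) | ~D(z))

Eliminate → and ↔ using ¬ and ∨.
  ~~(forall t. D(t)) | ~(forall u. ~D(u)) | (forall z. ~D(z))
Drive negations inward (¬∀x A ≡ ∃x ¬A, ¬∃x A ≡ ∀x ¬A, De Morgan for ∧/∨):
  (forall t. D(t)) | (exists u. D(u)) | (forall z. ~D(z))
All bound variables are already distinct, so no renaming is needed.
Finally move all quantifiers to the prefix:
  forall t. exists u. forall z. (D(t) | D(u) | ~D(z))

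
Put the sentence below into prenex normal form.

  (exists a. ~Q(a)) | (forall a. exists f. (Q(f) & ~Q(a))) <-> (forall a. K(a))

Rewrite implications/biconditionals: A → B as ¬A ∨ B; A ↔ B as (¬A ∨ B) ∧ (¬B ∨ A).
  (~((exists a. ~Q(a)) | (forall a. exists f. (Q(f) & ~Q(a)))) | (forall a. K(a))) & (~(forall a. K(a)) | (exists a. ~Q(a)) | (forall a. exists f. (Q(f) & ~Q(a))))
Push ¬ through the quantifiers and connectives to reach negation normal form:
  ((forall a. Q(a)) & (exists a. forall f. (~Q(f) | Q(a))) | (forall a. K(a))) & ((exists a. ~K(a)) | (exists a. ~Q(a)) | (forall a. exists f. (Q(f) & ~Q(a))))
Standardize variables apart so no two quantifiers bind the same name: a↦q, a↦r, a↦u, a↦y1, a↦z1, f↦c.
  ((forall a. Q(a)) & (exists q. forall f. (~Q(f) | Q(q))) | (forall r. K(r))) & ((exists u. ~K(u)) | (exists y1. ~Q(y1)) | (forall z1. exists c. (Q(c) & ~Q(z1))))
Pull the quantifiers to the front (each side's bound variable is not free in the other side):
  forall a. exists q. forall f. forall r. exists u. exists y1. forall z1. exists c. ((Q(a) & (~Q(f) | Q(q)) | K(r)) & (~K(u) | ~Q(y1) | Q(c) & ~Q(z1)))

forall a. exists q. forall f. forall r. exists u. exists y1. forall z1. exists c. ((Q(a) & (~Q(f) | Q(q)) | K(r)) & (~K(u) | ~Q(y1) | Q(c) & ~Q(z1)))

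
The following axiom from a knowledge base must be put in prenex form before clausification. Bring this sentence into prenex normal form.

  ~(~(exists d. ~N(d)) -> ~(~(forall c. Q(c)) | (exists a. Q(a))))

Eliminate → and ↔ using ¬ and ∨.
  ~(~~(exists d. ~N(d)) | ~(~(forall c. Q(c)) | (exists a. Q(a))))
Move each ¬ inward, flipping quantifiers it crosses:
  (forall d. N(d)) & ((exists c. ~Q(c)) | (exists a. Q(a)))
All bound variables are already distinct, so no renaming is needed.
Finally move all quantifiers to the prefix:
  forall d. exists c. exists a. (N(d) & (~Q(c) | Q(a)))

forall d. exists c. exists a. (N(d) & (~Q(c) | Q(a)))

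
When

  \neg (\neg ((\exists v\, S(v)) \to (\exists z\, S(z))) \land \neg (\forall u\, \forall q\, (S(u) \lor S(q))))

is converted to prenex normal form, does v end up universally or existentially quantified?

Rewrite implications/biconditionals: A → B as ¬A ∨ B.
  \neg (\neg (\neg (\exists v\, S(v)) \lor (\exists z\, S(z))) \land \neg (\forall u\, \forall q\, (S(u) \lor S(q))))
Drive negations inward (¬∀x A ≡ ∃x ¬A, ¬∃x A ≡ ∀x ¬A, De Morgan for ∧/∨):
  (\forall v\, \neg S(v)) \lor (\exists z\, S(z)) \lor (\forall u\, \forall q\, (S(u) \lor S(q)))
All bound variables are already distinct, so no renaming is needed.
Pull the quantifiers to the front (each side's bound variable is not free in the other side):
  \forall v\, \exists z\, \forall u\, \forall q\, (\neg S(v) \lor S(z) \lor S(u) \lor S(q))
The quantifier \exists v sits under an odd number of negations (counting the antecedent side of each →), so it flips to \forall v.

universal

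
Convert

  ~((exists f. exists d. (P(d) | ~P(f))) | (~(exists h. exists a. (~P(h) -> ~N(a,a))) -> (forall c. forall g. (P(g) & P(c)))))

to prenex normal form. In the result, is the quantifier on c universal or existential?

First replace A → B with ¬A ∨ B.
  ~((exists f. exists d. (P(d) | ~P(f))) | ~~(exists h. exists a. (~~P(h) | ~N(a,a))) | (forall c. forall g. (P(g) & P(c))))
Move each ¬ inward, flipping quantifiers it crosses:
  (forall f. forall d. (~P(d) & P(f))) & (forall h. forall a. (~P(h) & N(a,a))) & (exists c. exists g. (~P(g) | ~P(c)))
All bound variables are already distinct, so no renaming is needed.
Finally move all quantifiers to the prefix:
  forall f. forall d. forall h. forall a. exists c. exists g. (~P(d) & P(f) & ~P(h) & N(a,a) & (~P(g) | ~P(c)))
The quantifier forall c sits under an odd number of negations (counting the antecedent side of each →), so it flips to exists c.

existential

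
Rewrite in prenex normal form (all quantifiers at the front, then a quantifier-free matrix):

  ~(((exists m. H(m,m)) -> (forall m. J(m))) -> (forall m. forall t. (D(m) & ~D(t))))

Eliminate → and ↔ using ¬ and ∨.
  ~(~(~(exists m. H(m,m)) | (forall m. J(m))) | (forall m. forall t. (D(m) & ~D(t))))
Push ¬ through the quantifiers and connectives to reach negation normal form:
  ((forall m. ~H(m,m)) | (forall m. J(m))) & (exists m. exists t. (~D(m) | D(t)))
Give each quantifier a distinct variable: m↦v1, m↦w.
  ((forall m. ~H(m,m)) | (forall v1. J(v1))) & (exists w. exists t. (~D(w) | D(t)))
Pull the quantifiers to the front (each side's bound variable is not free in the other side):
  forall m. forall v1. exists w. exists t. ((~H(m,m) | J(v1)) & (~D(w) | D(t)))

forall m. forall v1. exists w. exists t. ((~H(m,m) | J(v1)) & (~D(w) | D(t)))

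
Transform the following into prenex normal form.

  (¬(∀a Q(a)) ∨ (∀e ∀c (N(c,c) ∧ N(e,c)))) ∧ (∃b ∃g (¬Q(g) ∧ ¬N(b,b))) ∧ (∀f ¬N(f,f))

Move each ¬ inward, flipping quantifiers it crosses:
  ((∃a ¬Q(a)) ∨ (∀e ∀c (N(c,c) ∧ N(e,c)))) ∧ (∃b ∃g (¬Q(g) ∧ ¬N(b,b))) ∧ (∀f ¬N(f,f))
All bound variables are already distinct, so no renaming is needed.
Pull the quantifiers to the front (each side's bound variable is not free in the other side):
  ∃a ∀e ∀c ∃b ∃g ∀f ((¬Q(a) ∨ N(c,c) ∧ N(e,c)) ∧ ¬Q(g) ∧ ¬N(b,b) ∧ ¬N(f,f))

∃a ∀e ∀c ∃b ∃g ∀f ((¬Q(a) ∨ N(c,c) ∧ N(e,c)) ∧ ¬Q(g) ∧ ¬N(b,b) ∧ ¬N(f,f))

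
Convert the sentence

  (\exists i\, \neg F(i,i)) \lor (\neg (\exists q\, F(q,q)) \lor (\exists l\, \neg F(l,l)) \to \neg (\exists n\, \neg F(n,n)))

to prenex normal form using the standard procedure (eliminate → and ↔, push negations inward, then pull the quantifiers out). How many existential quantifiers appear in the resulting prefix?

Eliminate → and ↔ using ¬ and ∨.
  (\exists i\, \neg F(i,i)) \lor \neg (\neg (\exists q\, F(q,q)) \lor (\exists l\, \neg F(l,l))) \lor \neg (\exists n\, \neg F(n,n))
Drive negations inward (¬∀x A ≡ ∃x ¬A, ¬∃x A ≡ ∀x ¬A, De Morgan for ∧/∨):
  (\exists i\, \neg F(i,i)) \lor (\exists q\, F(q,q)) \land (\forall l\, F(l,l)) \lor (\forall n\, F(n,n))
Extract every quantifier outward, since the variables are now distinct and don't occur free across branches:
  \exists i\, \exists q\, \forall l\, \forall n\, (\neg F(i,i) \lor F(q,q) \land F(l,l) \lor F(n,n))
The prefix is \exists i \exists q \forall l \forall n: 2 universal, 2 existential.

2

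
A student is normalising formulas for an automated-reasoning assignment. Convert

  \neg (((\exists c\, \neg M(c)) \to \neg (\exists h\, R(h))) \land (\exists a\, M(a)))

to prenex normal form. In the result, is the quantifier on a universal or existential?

universal

Eliminate → and ↔ using ¬ and ∨.
  \neg ((\neg (\exists c\, \neg M(c)) \lor \neg (\exists h\, R(h))) \land (\exists a\, M(a)))
Push ¬ through the quantifiers and connectives to reach negation normal form:
  (\exists c\, \neg M(c)) \land (\exists h\, R(h)) \lor (\forall a\, \neg M(a))
All bound variables are already distinct, so no renaming is needed.
Finally move all quantifiers to the prefix:
  \exists c\, \exists h\, \forall a\, (\neg M(c) \land R(h) \lor \neg M(a))
The quantifier \exists a sits under an odd number of negations (counting the antecedent side of each →), so it flips to \forall a.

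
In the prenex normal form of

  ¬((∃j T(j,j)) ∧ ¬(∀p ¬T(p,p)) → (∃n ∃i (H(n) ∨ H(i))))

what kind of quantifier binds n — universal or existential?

universal

Eliminate → and ↔ using ¬ and ∨.
  ¬(¬((∃j T(j,j)) ∧ ¬(∀p ¬T(p,p))) ∨ (∃n ∃i (H(n) ∨ H(i))))
Push ¬ through the quantifiers and connectives to reach negation normal form:
  (∃j T(j,j)) ∧ (∃p T(p,p)) ∧ (∀n ∀i (¬H(n) ∧ ¬H(i)))
All bound variables are already distinct, so no renaming is needed.
Pull the quantifiers to the front (each side's bound variable is not free in the other side):
  ∃j ∃p ∀n ∀i (T(j,j) ∧ T(p,p) ∧ ¬H(n) ∧ ¬H(i))
The quantifier ∃n sits under an odd number of negations (counting the antecedent side of each →), so it flips to ∀n.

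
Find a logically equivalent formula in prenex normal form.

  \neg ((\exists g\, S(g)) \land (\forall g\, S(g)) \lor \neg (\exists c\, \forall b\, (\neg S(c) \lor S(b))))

\forall g\, \exists w1\, \exists c\, \forall b\, ((\neg S(g) \lor \neg S(w1)) \land (\neg S(c) \lor S(b)))

Drive negations inward (¬∀x A ≡ ∃x ¬A, ¬∃x A ≡ ∀x ¬A, De Morgan for ∧/∨):
  ((\forall g\, \neg S(g)) \lor (\exists g\, \neg S(g))) \land (\exists c\, \forall b\, (\neg S(c) \lor S(b)))
Standardize variables apart so no two quantifiers bind the same name: g↦w1.
  ((\forall g\, \neg S(g)) \lor (\exists w1\, \neg S(w1))) \land (\exists c\, \forall b\, (\neg S(c) \lor S(b)))
Extract every quantifier outward, since the variables are now distinct and don't occur free across branches:
  \forall g\, \exists w1\, \exists c\, \forall b\, ((\neg S(g) \lor \neg S(w1)) \land (\neg S(c) \lor S(b)))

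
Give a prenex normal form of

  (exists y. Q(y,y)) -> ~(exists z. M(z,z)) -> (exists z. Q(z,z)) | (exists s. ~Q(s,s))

Eliminate → and ↔ using ¬ and ∨.
  ~(exists y. Q(y,y)) | ~~(exists z. M(z,z)) | (exists z. Q(z,z)) | (exists s. ~Q(s,s))
Drive negations inward (¬∀x A ≡ ∃x ¬A, ¬∃x A ≡ ∀x ¬A, De Morgan for ∧/∨):
  (forall y. ~Q(y,y)) | (exists z. M(z,z)) | (exists z. Q(z,z)) | (exists s. ~Q(s,s))
Rename bound variables to avoid capture: z↦t.
  (forall y. ~Q(y,y)) | (exists z. M(z,z)) | (exists t. Q(t,t)) | (exists s. ~Q(s,s))
Extract every quantifier outward, since the variables are now distinct and don't occur free across branches:
  forall y. exists z. exists t. exists s. (~Q(y,y) | M(z,z) | Q(t,t) | ~Q(s,s))

forall y. exists z. exists t. exists s. (~Q(y,y) | M(z,z) | Q(t,t) | ~Q(s,s))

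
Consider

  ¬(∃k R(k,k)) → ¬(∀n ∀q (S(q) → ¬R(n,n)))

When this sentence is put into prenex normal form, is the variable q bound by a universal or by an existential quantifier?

existential

Eliminate → and ↔ using ¬ and ∨.
  ¬¬(∃k R(k,k)) ∨ ¬(∀n ∀q (¬S(q) ∨ ¬R(n,n)))
Push ¬ through the quantifiers and connectives to reach negation normal form:
  (∃k R(k,k)) ∨ (∃n ∃q (S(q) ∧ R(n,n)))
Pull the quantifiers to the front (each side's bound variable is not free in the other side):
  ∃k ∃n ∃q (R(k,k) ∨ S(q) ∧ R(n,n))
The quantifier ∀q sits under an odd number of negations (counting the antecedent side of each →), so it flips to ∃q.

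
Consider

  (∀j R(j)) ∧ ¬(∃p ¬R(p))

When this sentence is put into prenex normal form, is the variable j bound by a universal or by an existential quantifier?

Push ¬ through the quantifiers and connectives to reach negation normal form:
  (∀j R(j)) ∧ (∀p R(p))
All bound variables are already distinct, so no renaming is needed.
Extract every quantifier outward, since the variables are now distinct and don't occur free across branches:
  ∀j ∀p (R(j) ∧ R(p))
The quantifier ∀j sits under an even number of negations, so it remains universal.

universal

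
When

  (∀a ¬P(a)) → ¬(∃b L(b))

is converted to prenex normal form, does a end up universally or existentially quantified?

Eliminate → and ↔ using ¬ and ∨.
  ¬(∀a ¬P(a)) ∨ ¬(∃b L(b))
Move each ¬ inward, flipping quantifiers it crosses:
  (∃a P(a)) ∨ (∀b ¬L(b))
All bound variables are already distinct, so no renaming is needed.
Extract every quantifier outward, since the variables are now distinct and don't occur free across branches:
  ∃a ∀b (P(a) ∨ ¬L(b))
The quantifier ∀a sits under an odd number of negations (counting the antecedent side of each →), so it flips to ∃a.

existential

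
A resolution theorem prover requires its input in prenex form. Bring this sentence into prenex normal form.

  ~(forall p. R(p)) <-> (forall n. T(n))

forall p. forall n. exists u1. exists t. ((R(p) | T(n)) & (~T(u1) | ~R(t)))

First replace A → B with ¬A ∨ B; A ↔ B as (¬A ∨ B) ∧ (¬B ∨ A).
  (~~(forall p. R(p)) | (forall n. T(n))) & (~(forall n. T(n)) | ~(forall p. R(p)))
Drive negations inward (¬∀x A ≡ ∃x ¬A, ¬∃x A ≡ ∀x ¬A, De Morgan for ∧/∨):
  ((forall p. R(p)) | (forall n. T(n))) & ((exists n. ~T(n)) | (exists p. ~R(p)))
Give each quantifier a distinct variable: n↦u1, p↦t.
  ((forall p. R(p)) | (forall n. T(n))) & ((exists u1. ~T(u1)) | (exists t. ~R(t)))
Extract every quantifier outward, since the variables are now distinct and don't occur free across branches:
  forall p. forall n. exists u1. exists t. ((R(p) | T(n)) & (~T(u1) | ~R(t)))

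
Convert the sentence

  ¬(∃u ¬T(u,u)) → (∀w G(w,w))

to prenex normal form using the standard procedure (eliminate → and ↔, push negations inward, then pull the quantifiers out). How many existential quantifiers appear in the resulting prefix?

1

First replace A → B with ¬A ∨ B.
  ¬¬(∃u ¬T(u,u)) ∨ (∀w G(w,w))
Push ¬ through the quantifiers and connectives to reach negation normal form:
  (∃u ¬T(u,u)) ∨ (∀w G(w,w))
Extract every quantifier outward, since the variables are now distinct and don't occur free across branches:
  ∃u ∀w (¬T(u,u) ∨ G(w,w))
The prefix is ∃u ∀w: 1 universal, 1 existential.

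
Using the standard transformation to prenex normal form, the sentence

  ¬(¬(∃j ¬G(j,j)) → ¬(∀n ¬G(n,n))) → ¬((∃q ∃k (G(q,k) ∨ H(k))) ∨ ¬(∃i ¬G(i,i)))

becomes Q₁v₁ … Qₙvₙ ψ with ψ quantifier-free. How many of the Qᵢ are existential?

Eliminate → and ↔ using ¬ and ∨.
  ¬¬(¬¬(∃j ¬G(j,j)) ∨ ¬(∀n ¬G(n,n))) ∨ ¬((∃q ∃k (G(q,k) ∨ H(k))) ∨ ¬(∃i ¬G(i,i)))
Move each ¬ inward, flipping quantifiers it crosses:
  (∃j ¬G(j,j)) ∨ (∃n G(n,n)) ∨ (∀q ∀k (¬G(q,k) ∧ ¬H(k))) ∧ (∃i ¬G(i,i))
Extract every quantifier outward, since the variables are now distinct and don't occur free across branches:
  ∃j ∃n ∀q ∀k ∃i (¬G(j,j) ∨ G(n,n) ∨ ¬G(q,k) ∧ ¬H(k) ∧ ¬G(i,i))
The prefix is ∃j ∃n ∀q ∀k ∃i: 2 universal, 3 existential.

3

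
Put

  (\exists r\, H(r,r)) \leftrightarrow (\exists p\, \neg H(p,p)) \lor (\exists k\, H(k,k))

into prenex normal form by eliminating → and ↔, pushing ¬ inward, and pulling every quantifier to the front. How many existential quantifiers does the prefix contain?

Eliminate → and ↔ using ¬ and ∨; A ↔ B as (¬A ∨ B) ∧ (¬B ∨ A).
  (\neg (\exists r\, H(r,r)) \lor (\exists p\, \neg H(p,p)) \lor (\exists k\, H(k,k))) \land (\neg ((\exists p\, \neg H(p,p)) \lor (\exists k\, H(k,k))) \lor (\exists r\, H(r,r)))
Push ¬ through the quantifiers and connectives to reach negation normal form:
  ((\forall r\, \neg H(r,r)) \lor (\exists p\, \neg H(p,p)) \lor (\exists k\, H(k,k))) \land ((\forall p\, H(p,p)) \land (\forall k\, \neg H(k,k)) \lor (\exists r\, H(r,r)))
Rename bound variables to avoid capture: p↦t, k↦u1, r↦y.
  ((\forall r\, \neg H(r,r)) \lor (\exists p\, \neg H(p,p)) \lor (\exists k\, H(k,k))) \land ((\forall t\, H(t,t)) \land (\forall u1\, \neg H(u1,u1)) \lor (\exists y\, H(y,y)))
Pull the quantifiers to the front (each side's bound variable is not free in the other side):
  \forall r\, \exists p\, \exists k\, \forall t\, \forall u1\, \exists y\, ((\neg H(r,r) \lor \neg H(p,p) \lor H(k,k)) \land (H(t,t) \land \neg H(u1,u1) \lor H(y,y)))
The prefix is \forall r \exists p \exists k \forall t \forall u1 \exists y: 3 universal, 3 existential.

3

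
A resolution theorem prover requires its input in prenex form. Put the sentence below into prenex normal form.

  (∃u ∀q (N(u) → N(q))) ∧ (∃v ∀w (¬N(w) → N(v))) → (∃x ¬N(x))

∀u ∃q ∀v ∃w ∃x (N(u) ∧ ¬N(q) ∨ ¬N(w) ∧ ¬N(v) ∨ ¬N(x))

First replace A → B with ¬A ∨ B.
  ¬((∃u ∀q (¬N(u) ∨ N(q))) ∧ (∃v ∀w (¬¬N(w) ∨ N(v)))) ∨ (∃x ¬N(x))
Drive negations inward (¬∀x A ≡ ∃x ¬A, ¬∃x A ≡ ∀x ¬A, De Morgan for ∧/∨):
  (∀u ∃q (N(u) ∧ ¬N(q))) ∨ (∀v ∃w (¬N(w) ∧ ¬N(v))) ∨ (∃x ¬N(x))
All bound variables are already distinct, so no renaming is needed.
Pull the quantifiers to the front (each side's bound variable is not free in the other side):
  ∀u ∃q ∀v ∃w ∃x (N(u) ∧ ¬N(q) ∨ ¬N(w) ∧ ¬N(v) ∨ ¬N(x))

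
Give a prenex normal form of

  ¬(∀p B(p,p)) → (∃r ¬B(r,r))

Eliminate → and ↔ using ¬ and ∨.
  ¬¬(∀p B(p,p)) ∨ (∃r ¬B(r,r))
Move each ¬ inward, flipping quantifiers it crosses:
  (∀p B(p,p)) ∨ (∃r ¬B(r,r))
All bound variables are already distinct, so no renaming is needed.
Finally move all quantifiers to the prefix:
  ∀p ∃r (B(p,p) ∨ ¬B(r,r))

∀p ∃r (B(p,p) ∨ ¬B(r,r))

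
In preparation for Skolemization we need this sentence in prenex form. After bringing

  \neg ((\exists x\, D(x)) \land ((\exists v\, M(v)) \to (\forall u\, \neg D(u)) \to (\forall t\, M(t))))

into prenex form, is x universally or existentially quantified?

universal

Eliminate → and ↔ using ¬ and ∨.
  \neg ((\exists x\, D(x)) \land (\neg (\exists v\, M(v)) \lor \neg (\forall u\, \neg D(u)) \lor (\forall t\, M(t))))
Push ¬ through the quantifiers and connectives to reach negation normal form:
  (\forall x\, \neg D(x)) \lor (\exists v\, M(v)) \land (\forall u\, \neg D(u)) \land (\exists t\, \neg M(t))
All bound variables are already distinct, so no renaming is needed.
Pull the quantifiers to the front (each side's bound variable is not free in the other side):
  \forall x\, \exists v\, \forall u\, \exists t\, (\neg D(x) \lor M(v) \land \neg D(u) \land \neg M(t))
The quantifier \exists x sits under an odd number of negations (counting the antecedent side of each →), so it flips to \forall x.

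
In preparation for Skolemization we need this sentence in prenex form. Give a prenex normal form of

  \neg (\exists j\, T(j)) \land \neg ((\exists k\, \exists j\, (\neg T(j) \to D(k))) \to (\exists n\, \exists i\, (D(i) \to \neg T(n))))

Eliminate → and ↔ using ¬ and ∨.
  \neg (\exists j\, T(j)) \land \neg (\neg (\exists k\, \exists j\, (\neg \neg T(j) \lor D(k))) \lor (\exists n\, \exists i\, (\neg D(i) \lor \neg T(n))))
Move each ¬ inward, flipping quantifiers it crosses:
  (\forall j\, \neg T(j)) \land (\exists k\, \exists j\, (T(j) \lor D(k))) \land (\forall n\, \forall i\, (D(i) \land T(n)))
Give each quantifier a distinct variable: j↦u.
  (\forall j\, \neg T(j)) \land (\exists k\, \exists u\, (T(u) \lor D(k))) \land (\forall n\, \forall i\, (D(i) \land T(n)))
Pull the quantifiers to the front (each side's bound variable is not free in the other side):
  \forall j\, \exists k\, \exists u\, \forall n\, \forall i\, (\neg T(j) \land (T(u) \lor D(k)) \land D(i) \land T(n))

\forall j\, \exists k\, \exists u\, \forall n\, \forall i\, (\neg T(j) \land (T(u) \lor D(k)) \land D(i) \land T(n))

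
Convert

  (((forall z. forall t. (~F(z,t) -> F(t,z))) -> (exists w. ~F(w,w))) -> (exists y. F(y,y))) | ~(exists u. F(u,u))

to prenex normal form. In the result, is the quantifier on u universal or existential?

universal

Eliminate → and ↔ using ¬ and ∨.
  ~(~(forall z. forall t. (~~F(z,t) | F(t,z))) | (exists w. ~F(w,w))) | (exists y. F(y,y)) | ~(exists u. F(u,u))
Drive negations inward (¬∀x A ≡ ∃x ¬A, ¬∃x A ≡ ∀x ¬A, De Morgan for ∧/∨):
  (forall z. forall t. (F(z,t) | F(t,z))) & (forall w. F(w,w)) | (exists y. F(y,y)) | (forall u. ~F(u,u))
Pull the quantifiers to the front (each side's bound variable is not free in the other side):
  forall z. forall t. forall w. exists y. forall u. ((F(z,t) | F(t,z)) & F(w,w) | F(y,y) | ~F(u,u))
The quantifier exists u sits under an odd number of negations (counting the antecedent side of each →), so it flips to forall u.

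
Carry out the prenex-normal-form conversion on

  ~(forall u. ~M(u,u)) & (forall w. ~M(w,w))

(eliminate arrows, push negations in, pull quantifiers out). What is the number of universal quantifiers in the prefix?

Move each ¬ inward, flipping quantifiers it crosses:
  (exists u. M(u,u)) & (forall w. ~M(w,w))
All bound variables are already distinct, so no renaming is needed.
Finally move all quantifiers to the prefix:
  exists u. forall w. (M(u,u) & ~M(w,w))
The prefix is exists u forall w: 1 universal, 1 existential.

1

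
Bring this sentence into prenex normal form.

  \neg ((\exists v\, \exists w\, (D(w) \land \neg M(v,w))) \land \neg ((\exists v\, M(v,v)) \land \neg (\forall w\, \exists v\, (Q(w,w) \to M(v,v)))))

\forall v\, \forall w\, \exists x\, \exists b\, \forall y1\, (\neg D(w) \lor M(v,w) \lor M(x,x) \land Q(b,b) \land \neg M(y1,y1))

Rewrite implications/biconditionals: A → B as ¬A ∨ B.
  \neg ((\exists v\, \exists w\, (D(w) \land \neg M(v,w))) \land \neg ((\exists v\, M(v,v)) \land \neg (\forall w\, \exists v\, (\neg Q(w,w) \lor M(v,v)))))
Push ¬ through the quantifiers and connectives to reach negation normal form:
  (\forall v\, \forall w\, (\neg D(w) \lor M(v,w))) \lor (\exists v\, M(v,v)) \land (\exists w\, \forall v\, (Q(w,w) \land \neg M(v,v)))
Rename bound variables to avoid capture: v↦x, w↦b, v↦y1.
  (\forall v\, \forall w\, (\neg D(w) \lor M(v,w))) \lor (\exists x\, M(x,x)) \land (\exists b\, \forall y1\, (Q(b,b) \land \neg M(y1,y1)))
Extract every quantifier outward, since the variables are now distinct and don't occur free across branches:
  \forall v\, \forall w\, \exists x\, \exists b\, \forall y1\, (\neg D(w) \lor M(v,w) \lor M(x,x) \land Q(b,b) \land \neg M(y1,y1))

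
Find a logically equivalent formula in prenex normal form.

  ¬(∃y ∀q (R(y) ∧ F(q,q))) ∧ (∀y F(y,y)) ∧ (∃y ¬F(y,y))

Push ¬ through the quantifiers and connectives to reach negation normal form:
  (∀y ∃q (¬R(y) ∨ ¬F(q,q))) ∧ (∀y F(y,y)) ∧ (∃y ¬F(y,y))
Standardize variables apart so no two quantifiers bind the same name: y↦s, y↦v.
  (∀y ∃q (¬R(y) ∨ ¬F(q,q))) ∧ (∀s F(s,s)) ∧ (∃v ¬F(v,v))
Finally move all quantifiers to the prefix:
  ∀y ∃q ∀s ∃v ((¬R(y) ∨ ¬F(q,q)) ∧ F(s,s) ∧ ¬F(v,v))

∀y ∃q ∀s ∃v ((¬R(y) ∨ ¬F(q,q)) ∧ F(s,s) ∧ ¬F(v,v))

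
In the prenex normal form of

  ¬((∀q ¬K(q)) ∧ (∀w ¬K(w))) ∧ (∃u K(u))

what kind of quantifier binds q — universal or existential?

existential

Move each ¬ inward, flipping quantifiers it crosses:
  ((∃q K(q)) ∨ (∃w K(w))) ∧ (∃u K(u))
All bound variables are already distinct, so no renaming is needed.
Pull the quantifiers to the front (each side's bound variable is not free in the other side):
  ∃q ∃w ∃u ((K(q) ∨ K(w)) ∧ K(u))
The quantifier ∀q sits under an odd number of negations, so it flips to ∃q.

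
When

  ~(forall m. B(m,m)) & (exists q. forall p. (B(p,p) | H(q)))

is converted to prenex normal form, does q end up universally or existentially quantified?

Move each ¬ inward, flipping quantifiers it crosses:
  (exists m. ~B(m,m)) & (exists q. forall p. (B(p,p) | H(q)))
All bound variables are already distinct, so no renaming is needed.
Extract every quantifier outward, since the variables are now distinct and don't occur free across branches:
  exists m. exists q. forall p. (~B(m,m) & (B(p,p) | H(q)))
The quantifier exists q sits under an even number of negations, so it remains existential.

existential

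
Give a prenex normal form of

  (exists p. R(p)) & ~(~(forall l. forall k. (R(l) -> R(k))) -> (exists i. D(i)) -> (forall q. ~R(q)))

Eliminate → and ↔ using ¬ and ∨.
  (exists p. R(p)) & ~(~~(forall l. forall k. (~R(l) | R(k))) | ~(exists i. D(i)) | (forall q. ~R(q)))
Push ¬ through the quantifiers and connectives to reach negation normal form:
  (exists p. R(p)) & (exists l. exists k. (R(l) & ~R(k))) & (exists i. D(i)) & (exists q. R(q))
Pull the quantifiers to the front (each side's bound variable is not free in the other side):
  exists p. exists l. exists k. exists i. exists q. (R(p) & R(l) & ~R(k) & D(i) & R(q))

exists p. exists l. exists k. exists i. exists q. (R(p) & R(l) & ~R(k) & D(i) & R(q))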